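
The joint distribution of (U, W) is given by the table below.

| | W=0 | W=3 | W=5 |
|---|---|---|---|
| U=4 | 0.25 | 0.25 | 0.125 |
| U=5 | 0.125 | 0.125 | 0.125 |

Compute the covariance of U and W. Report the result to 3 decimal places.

E[U] = 4.375,  E[W] = 2.375
E[UW] = 10.5
Cov(U,W) = E[UW] − E[U]E[W] = 10.5 − (4.375)(2.375) = 0.109375

0.109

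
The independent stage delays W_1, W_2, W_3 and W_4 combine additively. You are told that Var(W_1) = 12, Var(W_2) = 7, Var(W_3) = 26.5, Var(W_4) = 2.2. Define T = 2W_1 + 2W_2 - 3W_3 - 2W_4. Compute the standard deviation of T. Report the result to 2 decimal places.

17.98

By independence, Var(T) = (2)²Var(W_1) + (2)²Var(W_2) + (-3)²Var(W_3) + (-2)²Var(W_4)
= (2)²·12 + (2)²·7 + (-3)²·26.5 + (-2)²·2.2 = 323.3
SD(T) = √323.3 ≈ 17.98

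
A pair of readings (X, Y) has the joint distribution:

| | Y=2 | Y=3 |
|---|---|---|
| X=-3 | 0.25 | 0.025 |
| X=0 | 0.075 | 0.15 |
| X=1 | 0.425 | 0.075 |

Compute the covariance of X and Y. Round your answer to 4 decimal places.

0.0813

E[X] = -0.325,  E[Y] = 2.25
E[XY] = -0.65
cov(X,Y) = E[XY] − E[X]E[Y] = -0.65 − (-0.325)(2.25) = 0.08125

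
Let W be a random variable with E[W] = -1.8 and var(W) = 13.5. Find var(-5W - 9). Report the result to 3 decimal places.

337.500

var(-5W - 9) = (-5)²·var(W) = 25·13.5 = 337.5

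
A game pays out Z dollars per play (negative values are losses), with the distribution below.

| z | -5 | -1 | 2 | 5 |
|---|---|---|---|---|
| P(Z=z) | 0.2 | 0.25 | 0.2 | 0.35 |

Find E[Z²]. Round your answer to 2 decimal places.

E[Z²] = (-5)²(0.2) + (-1)²(0.25) + (2)²(0.2) + (5)²(0.35) = 14.8

14.80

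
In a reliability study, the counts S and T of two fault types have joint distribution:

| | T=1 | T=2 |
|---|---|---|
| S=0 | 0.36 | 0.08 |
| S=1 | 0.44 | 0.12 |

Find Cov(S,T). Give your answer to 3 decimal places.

E[S] = 0.56,  E[T] = 1.2
E[ST] = 0.68
Cov(S,T) = E[ST] − E[S]E[T] = 0.68 − (0.56)(1.2) = 0.008

0.008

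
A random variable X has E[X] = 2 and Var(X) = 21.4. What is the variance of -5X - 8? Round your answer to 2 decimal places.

Var(-5X - 8) = (-5)²·Var(X) = 25·21.4 = 535

535.00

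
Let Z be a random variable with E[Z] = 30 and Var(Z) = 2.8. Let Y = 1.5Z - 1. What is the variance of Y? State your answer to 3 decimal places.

Var(1.5Z - 1) = (1.5)²·Var(Z) = 2.25·2.8 = 6.3

6.300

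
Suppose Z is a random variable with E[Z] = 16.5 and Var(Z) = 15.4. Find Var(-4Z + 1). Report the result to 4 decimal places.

246.4000

Var(-4Z + 1) = (-4)²·Var(Z) = 16·15.4 = 246.4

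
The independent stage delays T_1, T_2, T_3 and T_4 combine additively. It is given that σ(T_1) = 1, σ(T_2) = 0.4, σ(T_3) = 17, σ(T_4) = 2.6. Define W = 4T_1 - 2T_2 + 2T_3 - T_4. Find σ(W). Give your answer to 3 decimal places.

34.342

V(T_1) = 1, V(T_2) = 0.16, V(T_3) = 289, V(T_4) = 6.76
By independence, V(W) = (4)²V(T_1) + (-2)²V(T_2) + (2)²V(T_3) + (-1)²V(T_4)
= (4)²·1 + (-2)²·0.16 + (2)²·289 + (-1)²·6.76 = 1179.4
σ(W) = √1179.4 ≈ 34.342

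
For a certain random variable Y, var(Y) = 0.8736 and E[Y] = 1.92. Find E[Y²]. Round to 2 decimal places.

4.56

E[Y²] = var(Y) + (E[Y])² = 0.8736 + (1.92)² = 4.56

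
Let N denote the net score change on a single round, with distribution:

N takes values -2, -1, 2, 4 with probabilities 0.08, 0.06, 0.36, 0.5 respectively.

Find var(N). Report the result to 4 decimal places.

3.5700

E[N] = (-2)(0.08) + (-1)(0.06) + (2)(0.36) + (4)(0.5) = 2.5
E[N²] = (-2)²(0.08) + (-1)²(0.06) + (2)²(0.36) + (4)²(0.5) = 9.82
var(N) = E[N²] − (E[N])² = 9.82 − (2.5)² = 3.57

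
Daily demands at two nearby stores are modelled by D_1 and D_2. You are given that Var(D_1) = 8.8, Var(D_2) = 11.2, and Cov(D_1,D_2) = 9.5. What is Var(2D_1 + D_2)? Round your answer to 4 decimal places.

84.4000

Var(2D_1 + D_2) = (2)²·Var(D_1) + (1)²·Var(D_2) + 2·(2)·(1)·Cov(D_1,D_2)
= 4·8.8 + 1·11.2 + 4·9.5 = 84.4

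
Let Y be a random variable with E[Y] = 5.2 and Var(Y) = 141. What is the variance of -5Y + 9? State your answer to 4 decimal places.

3525.0000

Var(-5Y + 9) = (-5)²·Var(Y) = 25·141 = 3525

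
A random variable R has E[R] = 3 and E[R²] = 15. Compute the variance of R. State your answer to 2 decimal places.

V(R) = 15 − (3)² = 6

6.00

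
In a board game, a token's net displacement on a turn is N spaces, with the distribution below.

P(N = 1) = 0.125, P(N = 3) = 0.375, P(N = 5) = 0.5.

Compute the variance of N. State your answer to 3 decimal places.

E[N] = (1)(0.125) + (3)(0.375) + (5)(0.5) = 3.75
E[N²] = (1)²(0.125) + (3)²(0.375) + (5)²(0.5) = 16
Var(N) = E[N²] − (E[N])² = 16 − (3.75)² = 1.9375

1.938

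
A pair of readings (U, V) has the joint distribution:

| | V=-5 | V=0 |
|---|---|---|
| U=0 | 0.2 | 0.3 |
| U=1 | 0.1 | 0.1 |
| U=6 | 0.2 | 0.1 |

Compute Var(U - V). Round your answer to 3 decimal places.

E[U] = 2,  E[V] = -2.5,  E[UV] = -6.5
Var(U) = 11 − (2)² = 7;  Var(V) = 12.5 − (-2.5)² = 6.25
Cov(U,V) = -6.5 − (2)(-2.5) = -1.5
Var(U - V) = (1)²·7 + (-1)²·6.25 + 2·(1)·(-1)·-1.5 = 16.25

16.250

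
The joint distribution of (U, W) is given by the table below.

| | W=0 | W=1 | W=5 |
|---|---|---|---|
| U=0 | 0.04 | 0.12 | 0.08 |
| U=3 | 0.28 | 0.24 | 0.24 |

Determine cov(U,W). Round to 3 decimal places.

E[U] = 2.28,  E[W] = 1.96
E[UW] = 4.32
cov(U,W) = E[UW] − E[U]E[W] = 4.32 − (2.28)(1.96) = -0.1488

-0.149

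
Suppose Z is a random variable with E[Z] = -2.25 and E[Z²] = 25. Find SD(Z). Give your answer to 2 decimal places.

4.47

Var(Z) = 25 − (-2.25)² = 19.9375
SD(Z) = √19.9375 ≈ 4.47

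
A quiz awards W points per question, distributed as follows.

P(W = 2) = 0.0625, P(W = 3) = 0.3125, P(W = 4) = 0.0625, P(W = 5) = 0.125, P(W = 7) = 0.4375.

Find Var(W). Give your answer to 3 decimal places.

E[W] = (2)(0.0625) + (3)(0.3125) + (4)(0.0625) + (5)(0.125) + (7)(0.4375) = 5
E[W²] = (2)²(0.0625) + (3)²(0.3125) + (4)²(0.0625) + (5)²(0.125) + (7)²(0.4375) = 28.625
Var(W) = E[W²] − (E[W])² = 28.625 − (5)² = 3.625

3.625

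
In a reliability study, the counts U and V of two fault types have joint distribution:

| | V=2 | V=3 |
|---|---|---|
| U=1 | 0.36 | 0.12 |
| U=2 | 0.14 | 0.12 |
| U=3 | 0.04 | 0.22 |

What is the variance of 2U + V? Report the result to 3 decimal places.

E[U] = 1.78,  E[V] = 2.46,  E[UV] = 4.58
Var(U) = 3.86 − (1.78)² = 0.6916;  Var(V) = 6.3 − (2.46)² = 0.2484
Cov(U,V) = 4.58 − (1.78)(2.46) = 0.2012
Var(2U + V) = (2)²·0.6916 + (1)²·0.2484 + 2·(2)·(1)·0.2012 = 3.8196

3.820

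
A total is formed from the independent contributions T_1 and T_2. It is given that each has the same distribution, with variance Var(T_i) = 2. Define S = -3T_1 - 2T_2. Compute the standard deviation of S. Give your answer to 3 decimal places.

By independence, Var(S) = (-3)²Var(T_1) + (-2)²Var(T_2)
= (-3)²·2 + (-2)²·2 = 26
σ(S) = √26 ≈ 5.099

5.099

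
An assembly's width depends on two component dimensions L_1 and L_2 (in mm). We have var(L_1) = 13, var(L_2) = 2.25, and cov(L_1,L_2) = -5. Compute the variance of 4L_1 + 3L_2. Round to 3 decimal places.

var(4L_1 + 3L_2) = (4)²·var(L_1) + (3)²·var(L_2) + 2·(4)·(3)·cov(L_1,L_2)
= 16·13 + 9·2.25 + 24·-5 = 108.25

108.250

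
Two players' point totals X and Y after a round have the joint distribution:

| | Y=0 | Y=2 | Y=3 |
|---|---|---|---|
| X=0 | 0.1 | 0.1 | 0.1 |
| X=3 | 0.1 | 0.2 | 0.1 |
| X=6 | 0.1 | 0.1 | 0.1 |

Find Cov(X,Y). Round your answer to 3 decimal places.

0.000

E[X] = 3,  E[Y] = 1.7
E[XY] = 5.1
Cov(X,Y) = E[XY] − E[X]E[Y] = 5.1 − (3)(1.7) = 0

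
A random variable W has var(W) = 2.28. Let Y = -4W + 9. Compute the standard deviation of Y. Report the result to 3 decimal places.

var(-4W + 9) = (-4)²·2.28 = 36.48
SD(Y) = √36.48 ≈ 6.040

6.040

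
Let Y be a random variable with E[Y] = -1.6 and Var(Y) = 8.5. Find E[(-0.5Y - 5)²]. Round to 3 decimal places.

E[-0.5Y - 5] = -0.5·-1.6 − 5 = -4.2
Var(-0.5Y - 5) = (-0.5)²·8.5 = 2.125
E[(-0.5Y - 5)²] = Var((-0.5Y - 5)) + (E[(-0.5Y - 5)])² = 2.125 + (-4.2)² = 19.765

19.765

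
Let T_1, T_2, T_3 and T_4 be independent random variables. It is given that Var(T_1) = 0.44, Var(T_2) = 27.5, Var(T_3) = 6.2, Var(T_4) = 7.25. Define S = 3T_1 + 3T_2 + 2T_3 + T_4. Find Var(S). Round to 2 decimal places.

By independence, Var(S) = (3)²Var(T_1) + (3)²Var(T_2) + (2)²Var(T_3) + (1)²Var(T_4)
= (3)²·0.44 + (3)²·27.5 + (2)²·6.2 + (1)²·7.25 = 283.51

283.51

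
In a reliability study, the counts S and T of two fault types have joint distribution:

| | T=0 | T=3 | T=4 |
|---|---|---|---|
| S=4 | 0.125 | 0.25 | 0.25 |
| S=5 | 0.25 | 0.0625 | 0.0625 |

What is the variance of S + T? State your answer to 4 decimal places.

E[S] = 4.375,  E[T] = 2.1875,  E[ST] = 9.1875
Var(S) = 19.375 − (4.375)² = 0.234375;  Var(T) = 7.8125 − (2.1875)² = 3.02734375
cov(S,T) = 9.1875 − (4.375)(2.1875) = -0.3828125
Var(S + T) = (1)²·0.234375 + (1)²·3.02734375 + 2·(1)·(1)·-0.3828125 = 2.49609375

2.4961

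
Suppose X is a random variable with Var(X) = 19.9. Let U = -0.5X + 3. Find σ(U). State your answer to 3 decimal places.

Var(-0.5X + 3) = (-0.5)²·19.9 = 4.975
σ(U) = √4.975 ≈ 2.230

2.230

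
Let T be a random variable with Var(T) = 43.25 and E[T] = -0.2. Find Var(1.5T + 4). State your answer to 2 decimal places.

Var(1.5T + 4) = (1.5)²·Var(T) = 2.25·43.25 = 97.3125

97.31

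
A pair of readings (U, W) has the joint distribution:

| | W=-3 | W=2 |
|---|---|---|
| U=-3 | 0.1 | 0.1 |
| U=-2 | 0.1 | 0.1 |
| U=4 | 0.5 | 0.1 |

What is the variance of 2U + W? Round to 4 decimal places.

35.8100

E[U] = 1.4,  E[W] = -1.5,  E[UW] = -4.7
Var(U) = 12.2 − (1.4)² = 10.24;  Var(W) = 7.5 − (-1.5)² = 5.25
Cov(U,W) = -4.7 − (1.4)(-1.5) = -2.6
Var(2U + W) = (2)²·10.24 + (1)²·5.25 + 2·(2)·(1)·-2.6 = 35.81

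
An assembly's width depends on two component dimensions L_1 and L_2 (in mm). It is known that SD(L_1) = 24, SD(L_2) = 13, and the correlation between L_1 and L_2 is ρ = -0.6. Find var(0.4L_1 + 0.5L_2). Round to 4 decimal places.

var(L_1) = (24)² = 576;  var(L_2) = (13)² = 169
Cov(L_1,L_2) = ρ·SD(L_1)·SD(L_2) = -0.6·24·13 = -187.2
var(0.4L_1 + 0.5L_2) = (0.4)²·var(L_1) + (0.5)²·var(L_2) + 2·(0.4)·(0.5)·Cov(L_1,L_2)
= 0.16·576 + 0.25·169 + 0.4·-187.2 = 59.53

59.5300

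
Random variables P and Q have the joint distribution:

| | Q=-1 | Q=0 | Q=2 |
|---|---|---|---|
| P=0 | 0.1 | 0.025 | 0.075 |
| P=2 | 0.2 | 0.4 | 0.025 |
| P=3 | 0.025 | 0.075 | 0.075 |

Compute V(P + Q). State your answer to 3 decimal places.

E[P] = 1.775,  E[Q] = 0.025,  E[PQ] = 0.075
V(P) = 4.075 − (1.775)² = 0.924375;  V(Q) = 1.025 − (0.025)² = 1.024375
Cov(P,Q) = 0.075 − (1.775)(0.025) = 0.030625
V(P + Q) = (1)²·0.924375 + (1)²·1.024375 + 2·(1)·(1)·0.030625 = 2.01

2.010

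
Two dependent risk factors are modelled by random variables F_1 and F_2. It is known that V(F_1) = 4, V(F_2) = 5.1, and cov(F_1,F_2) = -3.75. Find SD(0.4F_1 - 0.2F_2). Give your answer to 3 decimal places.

1.202

V(0.4F_1 - 0.2F_2) = (0.4)²·V(F_1) + (-0.2)²·V(F_2) + 2·(0.4)·(-0.2)·cov(F_1,F_2)
= 0.16·4 + 0.04·5.1 + -0.16·-3.75 = 1.444
SD(0.4F_1 - 0.2F_2) = √1.444 ≈ 1.202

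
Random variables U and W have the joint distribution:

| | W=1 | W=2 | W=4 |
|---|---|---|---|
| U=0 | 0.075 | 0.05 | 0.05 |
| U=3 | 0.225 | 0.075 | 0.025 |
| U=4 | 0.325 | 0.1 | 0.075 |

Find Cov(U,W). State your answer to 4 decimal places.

E[U] = 2.975,  E[W] = 1.675
E[UW] = 4.725
Cov(U,W) = E[UW] − E[U]E[W] = 4.725 − (2.975)(1.675) = -0.258125

-0.2581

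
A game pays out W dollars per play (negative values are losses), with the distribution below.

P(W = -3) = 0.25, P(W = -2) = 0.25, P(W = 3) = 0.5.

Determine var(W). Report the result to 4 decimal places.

E[W] = (-3)(0.25) + (-2)(0.25) + (3)(0.5) = 0.25
E[W²] = (-3)²(0.25) + (-2)²(0.25) + (3)²(0.5) = 7.75
var(W) = E[W²] − (E[W])² = 7.75 − (0.25)² = 7.6875

7.6875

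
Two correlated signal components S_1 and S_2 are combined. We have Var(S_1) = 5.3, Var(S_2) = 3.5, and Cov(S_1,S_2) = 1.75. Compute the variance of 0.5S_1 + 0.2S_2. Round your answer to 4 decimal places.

Var(0.5S_1 + 0.2S_2) = (0.5)²·Var(S_1) + (0.2)²·Var(S_2) + 2·(0.5)·(0.2)·Cov(S_1,S_2)
= 0.25·5.3 + 0.04·3.5 + 0.2·1.75 = 1.815

1.8150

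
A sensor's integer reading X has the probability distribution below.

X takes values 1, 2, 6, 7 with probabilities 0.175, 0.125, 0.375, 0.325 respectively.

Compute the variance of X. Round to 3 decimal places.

5.598

E[X] = (1)(0.175) + (2)(0.125) + (6)(0.375) + (7)(0.325) = 4.95
E[X²] = (1)²(0.175) + (2)²(0.125) + (6)²(0.375) + (7)²(0.325) = 30.1
var(X) = E[X²] − (E[X])² = 30.1 − (4.95)² = 5.5975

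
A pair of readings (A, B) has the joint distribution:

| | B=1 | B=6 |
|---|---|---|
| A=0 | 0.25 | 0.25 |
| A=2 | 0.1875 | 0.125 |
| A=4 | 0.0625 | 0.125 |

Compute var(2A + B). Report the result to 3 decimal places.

E[A] = 1.375,  E[B] = 3.5,  E[AB] = 5.125
var(A) = 4.25 − (1.375)² = 2.359375;  var(B) = 18.5 − (3.5)² = 6.25
Cov(A,B) = 5.125 − (1.375)(3.5) = 0.3125
var(2A + B) = (2)²·2.359375 + (1)²·6.25 + 2·(2)·(1)·0.3125 = 16.9375

16.938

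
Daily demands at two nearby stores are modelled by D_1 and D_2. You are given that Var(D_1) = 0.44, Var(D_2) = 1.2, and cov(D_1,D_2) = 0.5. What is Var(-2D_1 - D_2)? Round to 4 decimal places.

Var(-2D_1 - D_2) = (-2)²·Var(D_1) + (-1)²·Var(D_2) + 2·(-2)·(-1)·cov(D_1,D_2)
= 4·0.44 + 1·1.2 + 4·0.5 = 4.96

4.9600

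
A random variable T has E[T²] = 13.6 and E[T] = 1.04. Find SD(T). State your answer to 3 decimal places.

3.538

var(T) = 13.6 − (1.04)² = 12.5184
SD(T) = √12.5184 ≈ 3.538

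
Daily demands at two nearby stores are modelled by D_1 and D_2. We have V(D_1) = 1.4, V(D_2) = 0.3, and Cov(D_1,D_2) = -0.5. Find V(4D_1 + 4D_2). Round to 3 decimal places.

11.200

V(4D_1 + 4D_2) = (4)²·V(D_1) + (4)²·V(D_2) + 2·(4)·(4)·Cov(D_1,D_2)
= 16·1.4 + 16·0.3 + 32·-0.5 = 11.2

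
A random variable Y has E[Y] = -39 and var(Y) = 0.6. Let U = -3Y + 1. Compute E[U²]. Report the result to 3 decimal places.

E[-3Y + 1] = -3·-39 + 1 = 118
var(-3Y + 1) = (-3)²·0.6 = 5.4
E[U²] = var(U) + (E[U])² = 5.4 + (118)² = 13929.4

13929.400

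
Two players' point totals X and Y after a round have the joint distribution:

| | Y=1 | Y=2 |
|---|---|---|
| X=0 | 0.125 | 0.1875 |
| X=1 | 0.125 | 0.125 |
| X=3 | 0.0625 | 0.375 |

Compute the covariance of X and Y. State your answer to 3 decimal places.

E[X] = 1.5625,  E[Y] = 1.6875
E[XY] = 2.8125
cov(X,Y) = E[XY] − E[X]E[Y] = 2.8125 − (1.5625)(1.6875) = 0.17578125

0.176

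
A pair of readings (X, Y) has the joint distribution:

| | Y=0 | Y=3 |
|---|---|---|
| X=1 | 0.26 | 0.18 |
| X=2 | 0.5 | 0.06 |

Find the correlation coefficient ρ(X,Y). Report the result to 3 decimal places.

-0.351

E[X] = 1.56,  E[Y] = 0.72
E[XY] = 0.9
cov(X,Y) = E[XY] − E[X]E[Y] = 0.9 − (1.56)(0.72) = -0.2232
Var(X) = 0.2464,  Var(Y) = 1.6416
ρ = -0.2232 / √(0.2464·1.6416) ≈ -0.351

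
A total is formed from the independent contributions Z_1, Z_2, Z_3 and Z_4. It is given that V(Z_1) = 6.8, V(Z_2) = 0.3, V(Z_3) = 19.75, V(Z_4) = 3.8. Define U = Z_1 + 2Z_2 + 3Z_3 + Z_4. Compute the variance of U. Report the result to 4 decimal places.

189.5500

By independence, V(U) = (1)²V(Z_1) + (2)²V(Z_2) + (3)²V(Z_3) + (1)²V(Z_4)
= (1)²·6.8 + (2)²·0.3 + (3)²·19.75 + (1)²·3.8 = 189.55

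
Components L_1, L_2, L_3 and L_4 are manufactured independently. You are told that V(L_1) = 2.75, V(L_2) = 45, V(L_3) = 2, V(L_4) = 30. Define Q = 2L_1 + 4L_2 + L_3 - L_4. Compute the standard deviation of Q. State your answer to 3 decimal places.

27.622

By independence, V(Q) = (2)²V(L_1) + (4)²V(L_2) + (1)²V(L_3) + (-1)²V(L_4)
= (2)²·2.75 + (4)²·45 + (1)²·2 + (-1)²·30 = 763
sd(Q) = √763 ≈ 27.622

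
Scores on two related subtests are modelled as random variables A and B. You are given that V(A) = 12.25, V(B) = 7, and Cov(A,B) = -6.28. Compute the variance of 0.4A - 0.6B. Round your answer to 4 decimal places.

V(0.4A - 0.6B) = (0.4)²·V(A) + (-0.6)²·V(B) + 2·(0.4)·(-0.6)·Cov(A,B)
= 0.16·12.25 + 0.36·7 + -0.48·-6.28 = 7.4944

7.4944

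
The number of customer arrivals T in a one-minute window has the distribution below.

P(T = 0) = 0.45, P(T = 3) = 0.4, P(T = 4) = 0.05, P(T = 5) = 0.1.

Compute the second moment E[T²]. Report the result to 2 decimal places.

6.90

E[T²] = (0)²(0.45) + (3)²(0.4) + (4)²(0.05) + (5)²(0.1) = 6.9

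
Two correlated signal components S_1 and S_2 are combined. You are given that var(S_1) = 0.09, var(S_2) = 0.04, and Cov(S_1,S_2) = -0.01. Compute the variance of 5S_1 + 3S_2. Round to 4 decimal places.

2.3100

var(5S_1 + 3S_2) = (5)²·var(S_1) + (3)²·var(S_2) + 2·(5)·(3)·Cov(S_1,S_2)
= 25·0.09 + 9·0.04 + 30·-0.01 = 2.31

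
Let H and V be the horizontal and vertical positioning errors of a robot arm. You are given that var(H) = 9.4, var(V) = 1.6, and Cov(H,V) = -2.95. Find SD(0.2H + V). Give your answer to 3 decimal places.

0.892

var(0.2H + V) = (0.2)²·var(H) + (1)²·var(V) + 2·(0.2)·(1)·Cov(H,V)
= 0.04·9.4 + 1·1.6 + 0.4·-2.95 = 0.796
SD(0.2H + V) = √0.796 ≈ 0.892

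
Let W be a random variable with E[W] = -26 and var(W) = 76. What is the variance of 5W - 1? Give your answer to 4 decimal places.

1900.0000

var(5W - 1) = (5)²·var(W) = 25·76 = 1900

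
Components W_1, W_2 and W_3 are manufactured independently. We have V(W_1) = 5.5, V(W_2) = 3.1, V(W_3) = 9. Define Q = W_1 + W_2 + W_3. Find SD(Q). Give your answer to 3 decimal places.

By independence, V(Q) = (1)²V(W_1) + (1)²V(W_2) + (1)²V(W_3)
= (1)²·5.5 + (1)²·3.1 + (1)²·9 = 17.6
SD(Q) = √17.6 ≈ 4.195

4.195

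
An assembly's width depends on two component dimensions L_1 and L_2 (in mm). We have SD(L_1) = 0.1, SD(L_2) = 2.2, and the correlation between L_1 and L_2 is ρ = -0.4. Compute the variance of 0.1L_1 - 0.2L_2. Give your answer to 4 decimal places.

var(L_1) = (0.1)² = 0.01;  var(L_2) = (2.2)² = 4.84
Cov(L_1,L_2) = ρ·SD(L_1)·SD(L_2) = -0.4·0.1·2.2 = -0.088
var(0.1L_1 - 0.2L_2) = (0.1)²·var(L_1) + (-0.2)²·var(L_2) + 2·(0.1)·(-0.2)·Cov(L_1,L_2)
= 0.01·0.01 + 0.04·4.84 + -0.04·-0.088 = 0.19722

0.1972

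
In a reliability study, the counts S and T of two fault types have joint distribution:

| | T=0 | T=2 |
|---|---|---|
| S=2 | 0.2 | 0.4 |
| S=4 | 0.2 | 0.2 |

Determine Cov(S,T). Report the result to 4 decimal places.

E[S] = 2.8,  E[T] = 1.2
E[ST] = 3.2
Cov(S,T) = E[ST] − E[S]E[T] = 3.2 − (2.8)(1.2) = -0.16

-0.1600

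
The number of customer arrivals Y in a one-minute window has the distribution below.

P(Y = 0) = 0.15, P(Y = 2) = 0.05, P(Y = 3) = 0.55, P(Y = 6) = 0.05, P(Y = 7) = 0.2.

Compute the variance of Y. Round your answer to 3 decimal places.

E[Y] = (0)(0.15) + (2)(0.05) + (3)(0.55) + (6)(0.05) + (7)(0.2) = 3.45
E[Y²] = (0)²(0.15) + (2)²(0.05) + (3)²(0.55) + (6)²(0.05) + (7)²(0.2) = 16.75
V(Y) = E[Y²] − (E[Y])² = 16.75 − (3.45)² = 4.8475

4.848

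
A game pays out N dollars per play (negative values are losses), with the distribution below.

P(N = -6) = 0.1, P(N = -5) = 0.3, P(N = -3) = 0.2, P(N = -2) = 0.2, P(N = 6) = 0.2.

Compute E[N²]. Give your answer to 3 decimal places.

E[N²] = (-6)²(0.1) + (-5)²(0.3) + (-3)²(0.2) + (-2)²(0.2) + (6)²(0.2) = 20.9

20.900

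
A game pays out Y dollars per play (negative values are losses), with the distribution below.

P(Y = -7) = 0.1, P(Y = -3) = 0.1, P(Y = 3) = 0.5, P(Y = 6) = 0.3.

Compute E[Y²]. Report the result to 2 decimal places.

E[Y²] = (-7)²(0.1) + (-3)²(0.1) + (3)²(0.5) + (6)²(0.3) = 21.1

21.10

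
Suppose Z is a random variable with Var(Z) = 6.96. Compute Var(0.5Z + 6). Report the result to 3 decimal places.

1.740

Var(0.5Z + 6) = (0.5)²·Var(Z) = 0.25·6.96 = 1.74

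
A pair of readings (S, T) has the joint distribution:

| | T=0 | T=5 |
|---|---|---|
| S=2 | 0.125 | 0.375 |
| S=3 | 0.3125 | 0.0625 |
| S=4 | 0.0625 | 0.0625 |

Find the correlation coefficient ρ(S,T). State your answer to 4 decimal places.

E[S] = 2.625,  E[T] = 2.5
E[ST] = 5.9375
Cov(S,T) = E[ST] − E[S]E[T] = 5.9375 − (2.625)(2.5) = -0.625
var(S) = 0.484375,  var(T) = 6.25
ρ = -0.625 / √(0.484375·6.25) ≈ -0.3592

-0.3592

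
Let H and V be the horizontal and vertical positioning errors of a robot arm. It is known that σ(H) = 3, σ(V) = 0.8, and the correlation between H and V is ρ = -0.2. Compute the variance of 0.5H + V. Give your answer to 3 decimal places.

2.410

Var(H) = (3)² = 9;  Var(V) = (0.8)² = 0.64
Cov(H,V) = ρ·σ(H)·σ(V) = -0.2·3·0.8 = -0.48
Var(0.5H + V) = (0.5)²·Var(H) + (1)²·Var(V) + 2·(0.5)·(1)·Cov(H,V)
= 0.25·9 + 1·0.64 + 1·-0.48 = 2.41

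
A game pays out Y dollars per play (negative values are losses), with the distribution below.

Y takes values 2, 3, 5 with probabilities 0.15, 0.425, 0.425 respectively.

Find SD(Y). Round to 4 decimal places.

1.1662

E[Y] = (2)(0.15) + (3)(0.425) + (5)(0.425) = 3.7
E[Y²] = (2)²(0.15) + (3)²(0.425) + (5)²(0.425) = 15.05
var(Y) = E[Y²] − (E[Y])² = 15.05 − (3.7)² = 1.36
SD(Y) = √1.36 ≈ 1.1662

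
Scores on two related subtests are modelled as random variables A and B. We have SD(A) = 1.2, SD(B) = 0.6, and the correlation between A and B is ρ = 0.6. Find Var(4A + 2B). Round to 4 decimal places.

31.3920

Var(A) = (1.2)² = 1.44;  Var(B) = (0.6)² = 0.36
Cov(A,B) = ρ·SD(A)·SD(B) = 0.6·1.2·0.6 = 0.432
Var(4A + 2B) = (4)²·Var(A) + (2)²·Var(B) + 2·(4)·(2)·Cov(A,B)
= 16·1.44 + 4·0.36 + 16·0.432 = 31.392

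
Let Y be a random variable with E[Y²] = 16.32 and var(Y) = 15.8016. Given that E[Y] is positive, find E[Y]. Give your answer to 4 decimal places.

0.7200

(E[Y])² = E[Y²] − var(Y) = 16.32 − 15.8016 = 0.5184
E[Y] = √0.5184 = 0.72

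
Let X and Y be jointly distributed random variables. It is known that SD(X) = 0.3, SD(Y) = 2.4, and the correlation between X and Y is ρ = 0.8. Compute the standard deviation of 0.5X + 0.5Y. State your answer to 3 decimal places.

1.323

var(X) = (0.3)² = 0.09;  var(Y) = (2.4)² = 5.76
cov(X,Y) = ρ·SD(X)·SD(Y) = 0.8·0.3·2.4 = 0.576
var(0.5X + 0.5Y) = (0.5)²·var(X) + (0.5)²·var(Y) + 2·(0.5)·(0.5)·cov(X,Y)
= 0.25·0.09 + 0.25·5.76 + 0.5·0.576 = 1.7505
SD(0.5X + 0.5Y) = √1.7505 ≈ 1.323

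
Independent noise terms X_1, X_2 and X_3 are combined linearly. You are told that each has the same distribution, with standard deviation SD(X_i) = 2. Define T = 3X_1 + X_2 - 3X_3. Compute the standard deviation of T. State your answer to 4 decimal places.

8.7178

Var(X_i) = (2)² = 4
By independence, Var(T) = (3)²Var(X_1) + (1)²Var(X_2) + (-3)²Var(X_3)
= (3)²·4 + (1)²·4 + (-3)²·4 = 76
SD(T) = √76 ≈ 8.7178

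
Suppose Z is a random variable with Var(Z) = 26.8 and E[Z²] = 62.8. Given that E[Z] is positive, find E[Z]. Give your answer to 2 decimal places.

6.00

(E[Z])² = E[Z²] − Var(Z) = 62.8 − 26.8 = 36
E[Z] = √36 = 6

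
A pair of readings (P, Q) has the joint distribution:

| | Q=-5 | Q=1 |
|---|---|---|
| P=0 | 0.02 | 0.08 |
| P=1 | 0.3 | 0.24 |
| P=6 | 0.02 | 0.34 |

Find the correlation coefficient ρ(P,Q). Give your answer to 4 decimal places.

0.4219

E[P] = 2.7,  E[Q] = -1.04
E[PQ] = 0.18
cov(P,Q) = E[PQ] − E[P]E[Q] = 0.18 − (2.7)(-1.04) = 2.988
var(P) = 6.21,  var(Q) = 8.0784
ρ = 2.988 / √(6.21·8.0784) ≈ 0.4219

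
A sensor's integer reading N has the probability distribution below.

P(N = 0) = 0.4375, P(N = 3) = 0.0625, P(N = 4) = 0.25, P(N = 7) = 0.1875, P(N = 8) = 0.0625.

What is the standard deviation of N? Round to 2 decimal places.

2.96

E[N] = (0)(0.4375) + (3)(0.0625) + (4)(0.25) + (7)(0.1875) + (8)(0.0625) = 3
E[N²] = (0)²(0.4375) + (3)²(0.0625) + (4)²(0.25) + (7)²(0.1875) + (8)²(0.0625) = 17.75
V(N) = E[N²] − (E[N])² = 17.75 − (3)² = 8.75
SD(N) = √8.75 ≈ 2.96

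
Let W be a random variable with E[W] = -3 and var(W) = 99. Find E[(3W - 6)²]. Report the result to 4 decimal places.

1116.0000

E[3W - 6] = 3·-3 − 6 = -15
var(3W - 6) = (3)²·99 = 891
E[(3W - 6)²] = var((3W - 6)) + (E[(3W - 6)])² = 891 + (-15)² = 1116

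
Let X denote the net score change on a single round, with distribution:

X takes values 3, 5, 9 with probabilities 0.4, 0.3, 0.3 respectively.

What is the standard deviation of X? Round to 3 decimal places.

2.498

E[X] = (3)(0.4) + (5)(0.3) + (9)(0.3) = 5.4
E[X²] = (3)²(0.4) + (5)²(0.3) + (9)²(0.3) = 35.4
Var(X) = E[X²] − (E[X])² = 35.4 − (5.4)² = 6.24
SD(X) = √6.24 ≈ 2.498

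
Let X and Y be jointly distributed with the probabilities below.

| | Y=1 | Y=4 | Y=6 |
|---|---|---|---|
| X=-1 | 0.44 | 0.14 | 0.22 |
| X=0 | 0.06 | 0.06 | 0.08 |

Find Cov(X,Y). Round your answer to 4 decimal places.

0.1600

E[X] = -0.8,  E[Y] = 3.1
E[XY] = -2.32
Cov(X,Y) = E[XY] − E[X]E[Y] = -2.32 − (-0.8)(3.1) = 0.16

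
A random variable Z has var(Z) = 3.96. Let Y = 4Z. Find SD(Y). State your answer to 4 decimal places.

var(4Z) = (4)²·3.96 = 63.36
SD(Y) = √63.36 ≈ 7.9599

7.9599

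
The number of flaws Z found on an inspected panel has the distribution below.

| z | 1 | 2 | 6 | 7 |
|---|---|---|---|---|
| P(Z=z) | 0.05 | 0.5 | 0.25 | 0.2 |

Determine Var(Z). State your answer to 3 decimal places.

E[Z] = (1)(0.05) + (2)(0.5) + (6)(0.25) + (7)(0.2) = 3.95
E[Z²] = (1)²(0.05) + (2)²(0.5) + (6)²(0.25) + (7)²(0.2) = 20.85
Var(Z) = E[Z²] − (E[Z])² = 20.85 − (3.95)² = 5.2475

5.248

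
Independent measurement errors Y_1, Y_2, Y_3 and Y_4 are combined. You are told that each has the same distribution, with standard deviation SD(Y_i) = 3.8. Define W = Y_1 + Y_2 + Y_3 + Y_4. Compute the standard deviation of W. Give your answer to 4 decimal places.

7.6000

V(Y_i) = (3.8)² = 14.44
By independence, V(W) = (1)²V(Y_1) + (1)²V(Y_2) + (1)²V(Y_3) + (1)²V(Y_4)
= (1)²·14.44 + (1)²·14.44 + (1)²·14.44 + (1)²·14.44 = 57.76
SD(W) = √57.76 ≈ 7.6000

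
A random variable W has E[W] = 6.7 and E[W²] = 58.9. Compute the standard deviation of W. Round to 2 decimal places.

var(W) = 58.9 − (6.7)² = 14.01
SD(W) = √14.01 ≈ 3.74

3.74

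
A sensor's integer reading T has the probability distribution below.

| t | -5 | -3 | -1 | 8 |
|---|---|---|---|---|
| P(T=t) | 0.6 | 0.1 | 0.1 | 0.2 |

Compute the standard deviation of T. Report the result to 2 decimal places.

5.06

E[T] = (-5)(0.6) + (-3)(0.1) + (-1)(0.1) + (8)(0.2) = -1.8
E[T²] = (-5)²(0.6) + (-3)²(0.1) + (-1)²(0.1) + (8)²(0.2) = 28.8
var(T) = E[T²] − (E[T])² = 28.8 − (-1.8)² = 25.56
sd(T) = √25.56 ≈ 5.06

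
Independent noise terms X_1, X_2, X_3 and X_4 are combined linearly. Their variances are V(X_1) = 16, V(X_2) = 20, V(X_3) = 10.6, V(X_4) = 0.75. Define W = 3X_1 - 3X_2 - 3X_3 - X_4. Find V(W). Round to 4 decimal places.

By independence, V(W) = (3)²V(X_1) + (-3)²V(X_2) + (-3)²V(X_3) + (-1)²V(X_4)
= (3)²·16 + (-3)²·20 + (-3)²·10.6 + (-1)²·0.75 = 420.15

420.1500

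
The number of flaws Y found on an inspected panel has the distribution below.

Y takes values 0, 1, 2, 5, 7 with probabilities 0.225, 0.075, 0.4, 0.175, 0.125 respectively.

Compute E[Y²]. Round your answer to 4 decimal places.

E[Y²] = (0)²(0.225) + (1)²(0.075) + (2)²(0.4) + (5)²(0.175) + (7)²(0.125) = 12.175

12.1750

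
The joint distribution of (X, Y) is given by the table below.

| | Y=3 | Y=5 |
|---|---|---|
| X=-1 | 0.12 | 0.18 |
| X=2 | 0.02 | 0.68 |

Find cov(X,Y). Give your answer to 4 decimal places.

E[X] = 1.1,  E[Y] = 4.72
E[XY] = 5.66
cov(X,Y) = E[XY] − E[X]E[Y] = 5.66 − (1.1)(4.72) = 0.468

0.4680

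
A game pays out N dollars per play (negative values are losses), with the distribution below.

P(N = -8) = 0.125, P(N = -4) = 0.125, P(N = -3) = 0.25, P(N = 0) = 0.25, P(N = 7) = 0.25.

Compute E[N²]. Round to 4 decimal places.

24.5000

E[N²] = (-8)²(0.125) + (-4)²(0.125) + (-3)²(0.25) + (0)²(0.25) + (7)²(0.25) = 24.5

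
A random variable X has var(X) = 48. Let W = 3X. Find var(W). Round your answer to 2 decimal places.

var(3X) = (3)²·var(X) = 9·48 = 432

432.00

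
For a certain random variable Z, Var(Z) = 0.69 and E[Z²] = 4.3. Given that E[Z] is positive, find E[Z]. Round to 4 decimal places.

(E[Z])² = E[Z²] − Var(Z) = 4.3 − 0.69 = 3.61
E[Z] = √3.61 = 1.9

1.9000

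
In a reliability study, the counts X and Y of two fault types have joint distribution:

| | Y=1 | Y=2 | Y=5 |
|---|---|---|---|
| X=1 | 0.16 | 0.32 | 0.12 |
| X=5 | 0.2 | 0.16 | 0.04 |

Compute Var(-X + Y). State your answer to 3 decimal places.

6.650

E[X] = 2.6,  E[Y] = 2.12,  E[XY] = 5
Var(X) = 10.6 − (2.6)² = 3.84;  Var(Y) = 6.28 − (2.12)² = 1.7856
Cov(X,Y) = 5 − (2.6)(2.12) = -0.512
Var(-X + Y) = (-1)²·3.84 + (1)²·1.7856 + 2·(-1)·(1)·-0.512 = 6.6496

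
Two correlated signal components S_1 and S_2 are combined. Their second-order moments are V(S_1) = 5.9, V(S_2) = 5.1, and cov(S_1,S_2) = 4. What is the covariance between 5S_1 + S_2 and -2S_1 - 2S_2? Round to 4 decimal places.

cov(5S_1 + S_2, -2S_1 - 2S_2) = (5)(-2)V(S_1) + (1)(-2)V(S_2) + [(5)(-2) + (1)(-2)]cov(S_1,S_2)
= -10·5.9 + -2·5.1 + -12·4 = -117.2

-117.2000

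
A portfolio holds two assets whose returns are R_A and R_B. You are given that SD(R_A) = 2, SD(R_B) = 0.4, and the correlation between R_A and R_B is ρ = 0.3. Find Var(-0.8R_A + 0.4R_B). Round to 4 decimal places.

2.4320

Var(R_A) = (2)² = 4;  Var(R_B) = (0.4)² = 0.16
Cov(R_A,R_B) = ρ·SD(R_A)·SD(R_B) = 0.3·2·0.4 = 0.24
Var(-0.8R_A + 0.4R_B) = (-0.8)²·Var(R_A) + (0.4)²·Var(R_B) + 2·(-0.8)·(0.4)·Cov(R_A,R_B)
= 0.64·4 + 0.16·0.16 + -0.64·0.24 = 2.432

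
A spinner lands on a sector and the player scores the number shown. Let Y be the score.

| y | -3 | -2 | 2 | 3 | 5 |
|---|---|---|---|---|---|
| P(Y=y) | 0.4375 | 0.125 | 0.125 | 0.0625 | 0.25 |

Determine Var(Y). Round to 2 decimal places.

11.73

E[Y] = (-3)(0.4375) + (-2)(0.125) + (2)(0.125) + (3)(0.0625) + (5)(0.25) = 0.125
E[Y²] = (-3)²(0.4375) + (-2)²(0.125) + (2)²(0.125) + (3)²(0.0625) + (5)²(0.25) = 11.75
Var(Y) = E[Y²] − (E[Y])² = 11.75 − (0.125)² = 11.734375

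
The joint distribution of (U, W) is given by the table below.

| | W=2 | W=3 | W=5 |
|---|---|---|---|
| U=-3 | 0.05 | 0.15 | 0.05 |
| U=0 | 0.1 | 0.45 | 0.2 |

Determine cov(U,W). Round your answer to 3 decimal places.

E[U] = -0.75,  E[W] = 3.35
E[UW] = -2.4
cov(U,W) = E[UW] − E[U]E[W] = -2.4 − (-0.75)(3.35) = 0.1125

0.113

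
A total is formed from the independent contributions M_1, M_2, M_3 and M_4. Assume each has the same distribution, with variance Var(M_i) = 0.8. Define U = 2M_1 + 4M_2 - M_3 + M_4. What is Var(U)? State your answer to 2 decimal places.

By independence, Var(U) = (2)²Var(M_1) + (4)²Var(M_2) + (-1)²Var(M_3) + (1)²Var(M_4)
= (2)²·0.8 + (4)²·0.8 + (-1)²·0.8 + (1)²·0.8 = 17.6

17.60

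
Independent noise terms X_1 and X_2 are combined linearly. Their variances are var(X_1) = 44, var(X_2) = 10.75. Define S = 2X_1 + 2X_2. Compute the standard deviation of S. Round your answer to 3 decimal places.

14.799

By independence, var(S) = (2)²var(X_1) + (2)²var(X_2)
= (2)²·44 + (2)²·10.75 = 219
SD(S) = √219 ≈ 14.799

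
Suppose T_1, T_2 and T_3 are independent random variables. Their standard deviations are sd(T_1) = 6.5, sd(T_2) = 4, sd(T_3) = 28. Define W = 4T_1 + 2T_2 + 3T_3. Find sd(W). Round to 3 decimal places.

V(T_1) = 42.25, V(T_2) = 16, V(T_3) = 784
By independence, V(W) = (4)²V(T_1) + (2)²V(T_2) + (3)²V(T_3)
= (4)²·42.25 + (2)²·16 + (3)²·784 = 7796
sd(W) = √7796 ≈ 88.295

88.295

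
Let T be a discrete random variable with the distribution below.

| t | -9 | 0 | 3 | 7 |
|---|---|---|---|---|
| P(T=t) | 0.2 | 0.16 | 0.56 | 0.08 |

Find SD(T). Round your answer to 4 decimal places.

4.9966

E[T] = (-9)(0.2) + (0)(0.16) + (3)(0.56) + (7)(0.08) = 0.44
E[T²] = (-9)²(0.2) + (0)²(0.16) + (3)²(0.56) + (7)²(0.08) = 25.16
Var(T) = E[T²] − (E[T])² = 25.16 − (0.44)² = 24.9664
SD(T) = √24.9664 ≈ 4.9966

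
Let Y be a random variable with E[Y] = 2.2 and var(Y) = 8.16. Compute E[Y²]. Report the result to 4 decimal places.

E[Y²] = var(Y) + (E[Y])² = 8.16 + (2.2)² = 13

13.0000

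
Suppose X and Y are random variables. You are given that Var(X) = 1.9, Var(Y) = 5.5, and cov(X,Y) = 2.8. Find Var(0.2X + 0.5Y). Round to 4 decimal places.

2.0110

Var(0.2X + 0.5Y) = (0.2)²·Var(X) + (0.5)²·Var(Y) + 2·(0.2)·(0.5)·cov(X,Y)
= 0.04·1.9 + 0.25·5.5 + 0.2·2.8 = 2.011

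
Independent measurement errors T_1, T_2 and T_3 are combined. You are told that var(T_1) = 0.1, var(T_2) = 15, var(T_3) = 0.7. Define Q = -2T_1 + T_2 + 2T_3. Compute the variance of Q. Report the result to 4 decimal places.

By independence, var(Q) = (-2)²var(T_1) + (1)²var(T_2) + (2)²var(T_3)
= (-2)²·0.1 + (1)²·15 + (2)²·0.7 = 18.2

18.2000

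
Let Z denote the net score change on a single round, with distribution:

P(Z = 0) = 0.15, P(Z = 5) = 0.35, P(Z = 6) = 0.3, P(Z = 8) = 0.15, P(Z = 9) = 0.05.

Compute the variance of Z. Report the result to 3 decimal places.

E[Z] = (0)(0.15) + (5)(0.35) + (6)(0.3) + (8)(0.15) + (9)(0.05) = 5.2
E[Z²] = (0)²(0.15) + (5)²(0.35) + (6)²(0.3) + (8)²(0.15) + (9)²(0.05) = 33.2
Var(Z) = E[Z²] − (E[Z])² = 33.2 − (5.2)² = 6.16

6.160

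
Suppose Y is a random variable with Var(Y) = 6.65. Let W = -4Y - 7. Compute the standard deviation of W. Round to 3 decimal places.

10.315

Var(-4Y - 7) = (-4)²·6.65 = 106.4
SD(W) = √106.4 ≈ 10.315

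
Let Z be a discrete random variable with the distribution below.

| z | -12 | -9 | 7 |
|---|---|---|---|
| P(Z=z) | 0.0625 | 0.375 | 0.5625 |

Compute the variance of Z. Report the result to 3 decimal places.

66.902

E[Z] = (-12)(0.0625) + (-9)(0.375) + (7)(0.5625) = -0.1875
E[Z²] = (-12)²(0.0625) + (-9)²(0.375) + (7)²(0.5625) = 66.9375
var(Z) = E[Z²] − (E[Z])² = 66.9375 − (-0.1875)² = 66.90234375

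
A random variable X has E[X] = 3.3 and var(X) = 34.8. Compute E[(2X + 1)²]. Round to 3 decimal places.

196.960

E[2X + 1] = 2·3.3 + 1 = 7.6
var(2X + 1) = (2)²·34.8 = 139.2
E[(2X + 1)²] = var((2X + 1)) + (E[(2X + 1)])² = 139.2 + (7.6)² = 196.96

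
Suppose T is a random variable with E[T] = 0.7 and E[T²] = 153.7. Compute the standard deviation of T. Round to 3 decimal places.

12.378

V(T) = 153.7 − (0.7)² = 153.21
SD(T) = √153.21 ≈ 12.378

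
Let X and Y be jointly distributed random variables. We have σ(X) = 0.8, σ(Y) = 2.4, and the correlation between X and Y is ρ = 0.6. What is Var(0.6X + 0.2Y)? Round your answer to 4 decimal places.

Var(X) = (0.8)² = 0.64;  Var(Y) = (2.4)² = 5.76
cov(X,Y) = ρ·σ(X)·σ(Y) = 0.6·0.8·2.4 = 1.152
Var(0.6X + 0.2Y) = (0.6)²·Var(X) + (0.2)²·Var(Y) + 2·(0.6)·(0.2)·cov(X,Y)
= 0.36·0.64 + 0.04·5.76 + 0.24·1.152 = 0.73728

0.7373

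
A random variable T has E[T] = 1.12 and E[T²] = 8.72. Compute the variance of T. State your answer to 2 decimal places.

7.47

Var(T) = 8.72 − (1.12)² = 7.4656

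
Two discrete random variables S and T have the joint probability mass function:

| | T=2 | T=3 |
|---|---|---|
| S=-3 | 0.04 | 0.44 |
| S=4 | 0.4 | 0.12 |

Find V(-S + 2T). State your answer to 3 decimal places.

18.010

E[S] = 0.64,  E[T] = 2.56,  E[ST] = 0.44
V(S) = 12.64 − (0.64)² = 12.2304;  V(T) = 6.8 − (2.56)² = 0.2464
cov(S,T) = 0.44 − (0.64)(2.56) = -1.1984
V(-S + 2T) = (-1)²·12.2304 + (2)²·0.2464 + 2·(-1)·(2)·-1.1984 = 18.0096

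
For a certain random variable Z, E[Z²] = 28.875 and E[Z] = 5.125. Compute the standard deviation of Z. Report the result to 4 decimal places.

V(Z) = 28.875 − (5.125)² = 2.609375
SD(Z) = √2.609375 ≈ 1.6154

1.6154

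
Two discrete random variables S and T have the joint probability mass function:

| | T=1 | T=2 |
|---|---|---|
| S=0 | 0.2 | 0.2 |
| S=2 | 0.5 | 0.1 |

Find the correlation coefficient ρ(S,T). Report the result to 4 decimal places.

E[S] = 1.2,  E[T] = 1.3
E[ST] = 1.4
Cov(S,T) = E[ST] − E[S]E[T] = 1.4 − (1.2)(1.3) = -0.16
V(S) = 0.96,  V(T) = 0.21
ρ = -0.16 / √(0.96·0.21) ≈ -0.3563

-0.3563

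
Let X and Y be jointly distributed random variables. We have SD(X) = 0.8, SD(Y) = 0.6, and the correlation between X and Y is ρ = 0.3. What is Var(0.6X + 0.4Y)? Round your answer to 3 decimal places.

0.357

Var(X) = (0.8)² = 0.64;  Var(Y) = (0.6)² = 0.36
Cov(X,Y) = ρ·SD(X)·SD(Y) = 0.3·0.8·0.6 = 0.144
Var(0.6X + 0.4Y) = (0.6)²·Var(X) + (0.4)²·Var(Y) + 2·(0.6)·(0.4)·Cov(X,Y)
= 0.36·0.64 + 0.16·0.36 + 0.48·0.144 = 0.35712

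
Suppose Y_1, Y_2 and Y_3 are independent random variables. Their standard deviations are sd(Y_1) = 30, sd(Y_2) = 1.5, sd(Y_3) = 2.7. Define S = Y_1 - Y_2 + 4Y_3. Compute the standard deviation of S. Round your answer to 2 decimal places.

31.92

var(Y_1) = 900, var(Y_2) = 2.25, var(Y_3) = 7.29
By independence, var(S) = (1)²var(Y_1) + (-1)²var(Y_2) + (4)²var(Y_3)
= (1)²·900 + (-1)²·2.25 + (4)²·7.29 = 1018.89
sd(S) = √1018.89 ≈ 31.92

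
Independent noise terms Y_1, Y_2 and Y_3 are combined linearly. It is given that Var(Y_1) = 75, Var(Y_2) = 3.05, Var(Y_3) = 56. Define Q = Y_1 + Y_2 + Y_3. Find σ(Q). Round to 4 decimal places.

11.5780

By independence, Var(Q) = (1)²Var(Y_1) + (1)²Var(Y_2) + (1)²Var(Y_3)
= (1)²·75 + (1)²·3.05 + (1)²·56 = 134.05
σ(Q) = √134.05 ≈ 11.5780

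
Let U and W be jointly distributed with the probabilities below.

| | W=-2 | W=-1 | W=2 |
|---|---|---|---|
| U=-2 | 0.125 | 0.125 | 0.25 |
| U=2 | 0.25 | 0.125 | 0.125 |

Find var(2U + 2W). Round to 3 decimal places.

E[U] = 0,  E[W] = -0.25,  E[UW] = -1
var(U) = 4 − (0)² = 4;  var(W) = 3.25 − (-0.25)² = 3.1875
Cov(U,W) = -1 − (0)(-0.25) = -1
var(2U + 2W) = (2)²·4 + (2)²·3.1875 + 2·(2)·(2)·-1 = 20.75

20.750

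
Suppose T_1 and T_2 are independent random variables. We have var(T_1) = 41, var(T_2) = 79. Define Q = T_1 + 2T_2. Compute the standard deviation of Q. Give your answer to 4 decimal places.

18.8944

By independence, var(Q) = (1)²var(T_1) + (2)²var(T_2)
= (1)²·41 + (2)²·79 = 357
sd(Q) = √357 ≈ 18.8944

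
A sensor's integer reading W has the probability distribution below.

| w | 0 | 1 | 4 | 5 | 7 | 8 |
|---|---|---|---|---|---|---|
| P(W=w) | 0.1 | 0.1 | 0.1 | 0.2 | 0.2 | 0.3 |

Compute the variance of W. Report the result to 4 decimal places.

E[W] = (0)(0.1) + (1)(0.1) + (4)(0.1) + (5)(0.2) + (7)(0.2) + (8)(0.3) = 5.3
E[W²] = (0)²(0.1) + (1)²(0.1) + (4)²(0.1) + (5)²(0.2) + (7)²(0.2) + (8)²(0.3) = 35.7
var(W) = E[W²] − (E[W])² = 35.7 − (5.3)² = 7.61

7.6100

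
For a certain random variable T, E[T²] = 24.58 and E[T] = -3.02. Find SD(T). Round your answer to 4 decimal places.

var(T) = 24.58 − (-3.02)² = 15.4596
SD(T) = √15.4596 ≈ 3.9319

3.9319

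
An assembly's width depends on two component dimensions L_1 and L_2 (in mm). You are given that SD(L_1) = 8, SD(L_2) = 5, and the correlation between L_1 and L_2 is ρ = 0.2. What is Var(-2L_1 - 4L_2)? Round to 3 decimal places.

784.000

Var(L_1) = (8)² = 64;  Var(L_2) = (5)² = 25
Cov(L_1,L_2) = ρ·SD(L_1)·SD(L_2) = 0.2·8·5 = 8
Var(-2L_1 - 4L_2) = (-2)²·Var(L_1) + (-4)²·Var(L_2) + 2·(-2)·(-4)·Cov(L_1,L_2)
= 4·64 + 16·25 + 16·8 = 784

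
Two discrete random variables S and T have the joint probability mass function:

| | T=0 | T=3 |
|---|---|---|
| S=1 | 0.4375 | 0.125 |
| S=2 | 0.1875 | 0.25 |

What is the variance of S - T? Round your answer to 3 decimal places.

E[S] = 1.4375,  E[T] = 1.125,  E[ST] = 1.875
Var(S) = 2.3125 − (1.4375)² = 0.24609375;  Var(T) = 3.375 − (1.125)² = 2.109375
cov(S,T) = 1.875 − (1.4375)(1.125) = 0.2578125
Var(S - T) = (1)²·0.24609375 + (-1)²·2.109375 + 2·(1)·(-1)·0.2578125 = 1.83984375

1.840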